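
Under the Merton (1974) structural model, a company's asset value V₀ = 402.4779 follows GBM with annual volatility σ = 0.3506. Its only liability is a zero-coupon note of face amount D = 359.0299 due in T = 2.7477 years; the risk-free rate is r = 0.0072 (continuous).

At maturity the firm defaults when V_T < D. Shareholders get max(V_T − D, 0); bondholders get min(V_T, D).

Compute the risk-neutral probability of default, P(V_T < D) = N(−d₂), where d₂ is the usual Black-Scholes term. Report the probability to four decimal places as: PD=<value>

d₁ = [ln(V₀/D) + (r + σ²/2)T] / (σ√T)
   = [ln(402.4779/359.0299) + (0.0072 + 0.5·0.3506²)·2.7477] / (0.3506·√2.7477)
   = [0.114235 + 0.188658] / 0.581161 = 0.521184
d₂ = d₁ − σ√T = 0.521184 − 0.581161 = -0.059977
risk-neutral PD = N(−d₂) = N(0.059977) = 0.523913

PD=0.5239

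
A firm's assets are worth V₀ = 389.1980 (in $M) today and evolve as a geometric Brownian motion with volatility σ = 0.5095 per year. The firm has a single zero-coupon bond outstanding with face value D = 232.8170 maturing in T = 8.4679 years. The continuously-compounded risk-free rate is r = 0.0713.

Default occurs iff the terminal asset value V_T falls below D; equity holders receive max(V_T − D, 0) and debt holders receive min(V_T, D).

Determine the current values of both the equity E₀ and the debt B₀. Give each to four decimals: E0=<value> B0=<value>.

d₁ = [ln(V₀/D) + (r + σ²/2)T] / (σ√T)
   = [ln(389.1980/232.8170) + (0.0713 + 0.5·0.5095²)·8.4679] / (0.5095·√8.4679)
   = [0.513835 + 1.702853] / 1.482627 = 1.495108
d₂ = d₁ − σ√T = 1.495108 − 1.482627 = 0.012481
N(d₁) = 0.932557,  N(d₂) = 0.504979,  e^(−rT) = 0.546751
E₀ = V₀·N(d₁) − D·e^(−rT)·N(d₂)
   = 389.1980·0.932557 − 232.8170·0.546751·0.504979 = 298.668996
B₀ = V₀ − E₀ = 389.1980 − 298.668996 = 90.529004

E0=298.6690 B0=90.5290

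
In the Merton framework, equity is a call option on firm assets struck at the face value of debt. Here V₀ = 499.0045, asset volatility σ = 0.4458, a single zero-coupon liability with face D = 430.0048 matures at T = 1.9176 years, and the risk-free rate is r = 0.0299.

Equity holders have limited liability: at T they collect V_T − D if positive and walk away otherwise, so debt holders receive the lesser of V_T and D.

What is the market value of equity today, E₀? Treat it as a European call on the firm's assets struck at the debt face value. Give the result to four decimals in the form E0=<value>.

E0=162.0283

d₁ = [ln(V₀/D) + (r + σ²/2)T] / (σ√T)
   = [ln(499.0045/430.0048) + (0.0299 + 0.5·0.4458²)·1.9176] / (0.4458·√1.9176)
   = [0.148819 + 0.247886] / 0.617332 = 0.642611
d₂ = d₁ − σ√T = 0.642611 − 0.617332 = 0.025279
N(d₁) = 0.739762,  N(d₂) = 0.510084,  e^(−rT) = 0.944277
E₀ = V₀·N(d₁) − D·e^(−rT)·N(d₂)
   = 499.0045·0.739762 − 430.0048·0.944277·0.510084 = 162.028325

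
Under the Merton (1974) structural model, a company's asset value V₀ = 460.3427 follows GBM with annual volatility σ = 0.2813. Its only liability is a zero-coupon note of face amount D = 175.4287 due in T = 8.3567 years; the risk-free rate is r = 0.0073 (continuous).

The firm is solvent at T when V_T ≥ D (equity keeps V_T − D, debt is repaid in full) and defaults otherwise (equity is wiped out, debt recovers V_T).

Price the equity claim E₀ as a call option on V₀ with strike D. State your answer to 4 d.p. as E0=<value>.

E0=305.7599

d₁ = [ln(V₀/D) + (r + σ²/2)T] / (σ√T)
   = [ln(460.3427/175.4287) + (0.0073 + 0.5·0.2813²)·8.3567] / (0.2813·√8.3567)
   = [0.964739 + 0.391635] / 0.813181 = 1.667986
d₂ = d₁ − σ√T = 1.667986 − 0.813181 = 0.854805
N(d₁) = 0.952341,  N(d₂) = 0.803670,  e^(−rT) = 0.940820
E₀ = V₀·N(d₁) − D·e^(−rT)·N(d₂)
   = 460.3427·0.952341 − 175.4287·0.940820·0.803670 = 305.759906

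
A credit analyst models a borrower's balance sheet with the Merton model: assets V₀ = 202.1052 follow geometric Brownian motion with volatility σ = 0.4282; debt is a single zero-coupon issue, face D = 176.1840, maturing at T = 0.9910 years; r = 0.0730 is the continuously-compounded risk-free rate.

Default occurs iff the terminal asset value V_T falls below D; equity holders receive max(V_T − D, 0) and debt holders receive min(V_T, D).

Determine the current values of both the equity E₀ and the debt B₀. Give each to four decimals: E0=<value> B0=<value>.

E0=53.5831 B0=148.5221

d₁ = [ln(V₀/D) + (r + σ²/2)T] / (σ√T)
   = [ln(202.1052/176.1840) + (0.0730 + 0.5·0.4282²)·0.9910] / (0.4282·√0.9910)
   = [0.137259 + 0.163196] / 0.426269 = 0.704849
d₂ = d₁ − σ√T = 0.704849 − 0.426269 = 0.278580
N(d₁) = 0.759548,  N(d₂) = 0.609716,  e^(−rT) = 0.930212
E₀ = V₀·N(d₁) − D·e^(−rT)·N(d₂)
   = 202.1052·0.759548 − 176.1840·0.930212·0.609716 = 53.583095
B₀ = V₀ − E₀ = 202.1052 − 53.583095 = 148.522105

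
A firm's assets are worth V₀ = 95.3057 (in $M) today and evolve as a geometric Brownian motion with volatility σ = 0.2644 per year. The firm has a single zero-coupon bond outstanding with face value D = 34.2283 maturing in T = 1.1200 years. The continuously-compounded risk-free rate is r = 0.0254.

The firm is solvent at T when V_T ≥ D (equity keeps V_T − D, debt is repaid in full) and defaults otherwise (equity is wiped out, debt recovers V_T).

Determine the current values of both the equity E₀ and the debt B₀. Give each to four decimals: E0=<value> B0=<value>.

d₁ = [ln(V₀/D) + (r + σ²/2)T] / (σ√T)
   = [ln(95.3057/34.2283) + (0.0254 + 0.5·0.2644²)·1.1200] / (0.2644·√1.1200)
   = [1.024037 + 0.067596] / 0.279815 = 3.901272
d₂ = d₁ − σ√T = 3.901272 − 0.279815 = 3.621457
N(d₁) = 0.999952,  N(d₂) = 0.999854,  e^(−rT) = 0.971953
E₀ = V₀·N(d₁) − D·e^(−rT)·N(d₂)
   = 95.3057·0.999952 − 34.2283·0.971953·0.999854 = 62.037720
B₀ = V₀ − E₀ = 95.3057 − 62.037720 = 33.267980

E0=62.0377 B0=33.2680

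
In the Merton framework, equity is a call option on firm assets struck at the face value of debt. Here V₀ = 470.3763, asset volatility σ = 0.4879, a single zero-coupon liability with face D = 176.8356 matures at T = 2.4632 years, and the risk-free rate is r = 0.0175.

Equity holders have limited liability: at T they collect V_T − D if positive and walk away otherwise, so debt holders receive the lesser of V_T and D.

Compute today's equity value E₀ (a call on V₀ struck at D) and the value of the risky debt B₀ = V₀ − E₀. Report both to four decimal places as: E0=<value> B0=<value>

d₁ = [ln(V₀/D) + (r + σ²/2)T] / (σ√T)
   = [ln(470.3763/176.8356) + (0.0175 + 0.5·0.4879²)·2.4632] / (0.4879·√2.4632)
   = [0.978313 + 0.336284] / 0.765739 = 1.716769
d₂ = d₁ − σ√T = 1.716769 − 0.765739 = 0.951030
N(d₁) = 0.956989,  N(d₂) = 0.829205,  e^(−rT) = 0.957810
E₀ = V₀·N(d₁) − D·e^(−rT)·N(d₂)
   = 470.3763·0.956989 − 176.8356·0.957810·0.829205 = 309.698510
B₀ = V₀ − E₀ = 470.3763 − 309.698510 = 160.677790

E0=309.6985 B0=160.6778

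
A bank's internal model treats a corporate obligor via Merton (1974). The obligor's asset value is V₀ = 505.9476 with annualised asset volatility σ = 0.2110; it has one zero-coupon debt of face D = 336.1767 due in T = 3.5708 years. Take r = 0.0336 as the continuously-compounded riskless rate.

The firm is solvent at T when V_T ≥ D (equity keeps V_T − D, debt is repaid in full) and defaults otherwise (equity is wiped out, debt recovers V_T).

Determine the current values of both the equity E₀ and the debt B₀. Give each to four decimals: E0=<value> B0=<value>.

E0=214.3548 B0=291.5928

d₁ = [ln(V₀/D) + (r + σ²/2)T] / (σ√T)
   = [ln(505.9476/336.1767) + (0.0336 + 0.5·0.2110²)·3.5708] / (0.2110·√3.5708)
   = [0.408796 + 0.199467] / 0.398717 = 1.525549
d₂ = d₁ − σ√T = 1.525549 − 0.398717 = 1.126831
N(d₁) = 0.936439,  N(d₂) = 0.870093,  e^(−rT) = 0.886939
E₀ = V₀·N(d₁) − D·e^(−rT)·N(d₂)
   = 505.9476·0.936439 − 336.1767·0.886939·0.870093 = 214.354828
B₀ = V₀ − E₀ = 505.9476 − 214.354828 = 291.592772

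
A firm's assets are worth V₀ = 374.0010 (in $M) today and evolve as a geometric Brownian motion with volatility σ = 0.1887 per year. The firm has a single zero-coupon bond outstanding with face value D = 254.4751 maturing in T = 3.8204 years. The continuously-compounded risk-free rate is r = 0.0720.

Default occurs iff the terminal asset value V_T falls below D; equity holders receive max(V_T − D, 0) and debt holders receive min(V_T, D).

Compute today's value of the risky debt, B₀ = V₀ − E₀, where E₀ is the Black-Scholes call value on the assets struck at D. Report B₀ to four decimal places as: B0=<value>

B0=191.8451

d₁ = [ln(V₀/D) + (r + σ²/2)T] / (σ√T)
   = [ln(374.0010/254.4751) + (0.0720 + 0.5·0.1887²)·3.8204] / (0.1887·√3.8204)
   = [0.385055 + 0.343087] / 0.368830 = 1.974194
d₂ = d₁ − σ√T = 1.974194 − 0.368830 = 1.605364
N(d₁) = 0.975820,  N(d₂) = 0.945793,  e^(−rT) = 0.759520
E₀ = V₀·N(d₁) − D·e^(−rT)·N(d₂)
   = 374.0010·0.975820 − 254.4751·0.759520·0.945793 = 182.155864
B₀ = V₀ − E₀ = 374.0010 − 182.155864 = 191.845136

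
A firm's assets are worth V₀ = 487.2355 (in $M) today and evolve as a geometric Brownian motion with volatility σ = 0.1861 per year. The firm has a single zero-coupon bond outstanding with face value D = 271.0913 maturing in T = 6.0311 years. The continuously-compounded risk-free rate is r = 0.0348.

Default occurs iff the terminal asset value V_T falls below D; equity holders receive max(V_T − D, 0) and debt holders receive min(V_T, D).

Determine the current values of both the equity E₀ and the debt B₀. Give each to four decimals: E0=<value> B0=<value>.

d₁ = [ln(V₀/D) + (r + σ²/2)T] / (σ√T)
   = [ln(487.2355/271.0913) + (0.0348 + 0.5·0.1861²)·6.0311] / (0.1861·√6.0311)
   = [0.586292 + 0.314320] / 0.457030 = 1.970576
d₂ = d₁ − σ√T = 1.970576 − 0.457030 = 1.513546
N(d₁) = 0.975614,  N(d₂) = 0.934930,  e^(−rT) = 0.810680
E₀ = V₀·N(d₁) − D·e^(−rT)·N(d₂)
   = 487.2355·0.975614 − 271.0913·0.810680·0.934930 = 269.885900
B₀ = V₀ − E₀ = 487.2355 − 269.885900 = 217.349600

E0=269.8859 B0=217.3496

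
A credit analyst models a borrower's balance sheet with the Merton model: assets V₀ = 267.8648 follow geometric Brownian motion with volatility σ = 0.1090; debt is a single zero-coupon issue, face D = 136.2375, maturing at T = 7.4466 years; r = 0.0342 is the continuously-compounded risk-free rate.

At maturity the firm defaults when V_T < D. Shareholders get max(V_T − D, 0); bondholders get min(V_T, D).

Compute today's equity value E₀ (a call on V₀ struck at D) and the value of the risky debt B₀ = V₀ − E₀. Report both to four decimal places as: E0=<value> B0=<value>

E0=162.2696 B0=105.5952

d₁ = [ln(V₀/D) + (r + σ²/2)T] / (σ√T)
   = [ln(267.8648/136.2375) + (0.0342 + 0.5·0.1090²)·7.4466] / (0.1090·√7.4466)
   = [0.676083 + 0.298910] / 0.297444 = 3.277902
d₂ = d₁ − σ√T = 3.277902 − 0.297444 = 2.980458
N(d₁) = 0.999477,  N(d₂) = 0.998561,  e^(−rT) = 0.775169
E₀ = V₀·N(d₁) − D·e^(−rT)·N(d₂)
   = 267.8648·0.999477 − 136.2375·0.775169·0.998561 = 162.269571
B₀ = V₀ − E₀ = 267.8648 − 162.269571 = 105.595229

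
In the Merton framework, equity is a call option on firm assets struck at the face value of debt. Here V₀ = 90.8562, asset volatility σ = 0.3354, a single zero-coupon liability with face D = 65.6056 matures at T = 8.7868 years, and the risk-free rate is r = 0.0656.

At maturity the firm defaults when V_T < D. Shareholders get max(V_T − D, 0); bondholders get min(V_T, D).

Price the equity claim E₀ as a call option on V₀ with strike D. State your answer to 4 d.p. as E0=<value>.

d₁ = [ln(V₀/D) + (r + σ²/2)T] / (σ√T)
   = [ln(90.8562/65.6056) + (0.0656 + 0.5·0.3354²)·8.7868] / (0.3354·√8.7868)
   = [0.325617 + 1.070642] / 0.994211 = 1.404389
d₂ = d₁ − σ√T = 1.404389 − 0.994211 = 0.410178
N(d₁) = 0.919898,  N(d₂) = 0.659162,  e^(−rT) = 0.561910
E₀ = V₀·N(d₁) − D·e^(−rT)·N(d₂)
   = 90.8562·0.919898 − 65.6056·0.561910·0.659162 = 59.278837

E0=59.2788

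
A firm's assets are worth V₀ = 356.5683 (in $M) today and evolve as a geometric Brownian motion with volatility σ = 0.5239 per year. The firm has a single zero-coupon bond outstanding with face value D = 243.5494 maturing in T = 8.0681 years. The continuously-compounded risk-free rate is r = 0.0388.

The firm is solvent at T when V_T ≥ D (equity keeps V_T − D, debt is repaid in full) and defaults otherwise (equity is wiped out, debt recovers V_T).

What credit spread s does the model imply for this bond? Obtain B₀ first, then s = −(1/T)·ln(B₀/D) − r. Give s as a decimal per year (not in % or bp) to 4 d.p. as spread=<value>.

spread=0.0599

d₁ = [ln(V₀/D) + (r + σ²/2)T] / (σ√T)
   = [ln(356.5683/243.5494) + (0.0388 + 0.5·0.5239²)·8.0681] / (0.5239·√8.0681)
   = [0.381206 + 1.420273] / 1.488107 = 1.210585
d₂ = d₁ − σ√T = 1.210585 − 1.488107 = -0.277522
N(d₁) = 0.886973,  N(d₂) = 0.390690,  e^(−rT) = 0.731219
E₀ = V₀·N(d₁) − D·e^(−rT)·N(d₂)
   = 356.5683·0.886973 − 243.5494·0.731219·0.390690 = 246.689218
B₀ = V₀ − E₀ = 356.5683 − 246.689218 = 109.879082
spread = −(1/T)·ln(B₀/D) − r = −(1/8.0681)·ln(109.879082/243.5494) − 0.0388 = 0.05985263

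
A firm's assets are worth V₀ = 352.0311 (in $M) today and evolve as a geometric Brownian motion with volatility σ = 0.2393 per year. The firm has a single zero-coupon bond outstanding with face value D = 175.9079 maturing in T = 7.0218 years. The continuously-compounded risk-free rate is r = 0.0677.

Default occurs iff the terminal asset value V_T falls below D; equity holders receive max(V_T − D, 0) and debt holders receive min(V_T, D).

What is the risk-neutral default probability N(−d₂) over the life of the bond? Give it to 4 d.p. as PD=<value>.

d₁ = [ln(V₀/D) + (r + σ²/2)T] / (σ√T)
   = [ln(352.0311/175.9079) + (0.0677 + 0.5·0.2393²)·7.0218] / (0.2393·√7.0218)
   = [0.693759 + 0.676426] / 0.634113 = 2.160788
d₂ = d₁ − σ√T = 2.160788 − 0.634113 = 1.526675
risk-neutral PD = N(−d₂) = N(-1.526675) = 0.063421

PD=0.0634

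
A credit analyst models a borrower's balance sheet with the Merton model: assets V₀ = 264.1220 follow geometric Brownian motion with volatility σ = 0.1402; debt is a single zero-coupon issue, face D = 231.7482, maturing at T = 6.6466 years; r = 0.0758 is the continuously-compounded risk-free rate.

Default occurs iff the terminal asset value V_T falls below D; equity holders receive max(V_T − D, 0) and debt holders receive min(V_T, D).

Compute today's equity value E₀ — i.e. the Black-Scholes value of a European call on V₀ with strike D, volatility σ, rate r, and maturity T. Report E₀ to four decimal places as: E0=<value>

d₁ = [ln(V₀/D) + (r + σ²/2)T] / (σ√T)
   = [ln(264.1220/231.7482) + (0.0758 + 0.5·0.1402²)·6.6466] / (0.1402·√6.6466)
   = [0.130760 + 0.569135] / 0.361450 = 1.936355
d₂ = d₁ − σ√T = 1.936355 − 0.361450 = 1.574906
N(d₁) = 0.973588,  N(d₂) = 0.942361,  e^(−rT) = 0.604223
E₀ = V₀·N(d₁) − D·e^(−rT)·N(d₂)
   = 264.1220·0.973588 − 231.7482·0.604223·0.942361 = 125.189501

E0=125.1895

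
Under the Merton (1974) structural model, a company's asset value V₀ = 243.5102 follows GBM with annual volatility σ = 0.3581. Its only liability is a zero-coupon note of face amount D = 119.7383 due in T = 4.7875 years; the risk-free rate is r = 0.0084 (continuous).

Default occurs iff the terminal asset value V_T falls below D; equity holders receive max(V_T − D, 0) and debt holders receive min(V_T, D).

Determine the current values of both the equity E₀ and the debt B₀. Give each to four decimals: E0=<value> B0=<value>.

E0=139.7813 B0=103.7289

d₁ = [ln(V₀/D) + (r + σ²/2)T] / (σ√T)
   = [ln(243.5102/119.7383) + (0.0084 + 0.5·0.3581²)·4.7875] / (0.3581·√4.7875)
   = [0.709850 + 0.347179] / 0.783536 = 1.349051
d₂ = d₁ − σ√T = 1.349051 − 0.783536 = 0.565515
N(d₁) = 0.911340,  N(d₂) = 0.714138,  e^(−rT) = 0.960583
E₀ = V₀·N(d₁) − D·e^(−rT)·N(d₂)
   = 243.5102·0.911340 − 119.7383·0.960583·0.714138 = 139.781344
B₀ = V₀ − E₀ = 243.5102 − 139.781344 = 103.728856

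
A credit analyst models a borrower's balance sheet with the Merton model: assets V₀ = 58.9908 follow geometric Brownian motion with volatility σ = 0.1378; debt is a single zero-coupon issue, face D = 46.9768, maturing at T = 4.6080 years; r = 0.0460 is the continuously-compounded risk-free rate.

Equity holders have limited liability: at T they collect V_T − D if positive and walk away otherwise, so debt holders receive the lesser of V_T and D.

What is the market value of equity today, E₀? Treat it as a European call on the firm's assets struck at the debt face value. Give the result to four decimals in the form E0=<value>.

d₁ = [ln(V₀/D) + (r + σ²/2)T] / (σ√T)
   = [ln(58.9908/46.9768) + (0.0460 + 0.5·0.1378²)·4.6080] / (0.1378·√4.6080)
   = [0.227728 + 0.255718] / 0.295805 = 1.634340
d₂ = d₁ − σ√T = 1.634340 − 0.295805 = 1.338535
N(d₁) = 0.948906,  N(d₂) = 0.909639,  e^(−rT) = 0.808991
E₀ = V₀·N(d₁) − D·e^(−rT)·N(d₂)
   = 58.9908·0.948906 − 46.9768·0.808991·0.909639 = 21.407013

E0=21.4070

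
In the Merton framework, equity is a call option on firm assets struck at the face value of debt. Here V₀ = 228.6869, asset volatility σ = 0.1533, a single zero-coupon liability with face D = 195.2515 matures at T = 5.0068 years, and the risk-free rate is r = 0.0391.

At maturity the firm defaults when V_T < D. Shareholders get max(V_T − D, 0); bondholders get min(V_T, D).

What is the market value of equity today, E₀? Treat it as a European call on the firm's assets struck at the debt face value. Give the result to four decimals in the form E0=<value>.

E0=73.2570

d₁ = [ln(V₀/D) + (r + σ²/2)T] / (σ√T)
   = [ln(228.6869/195.2515) + (0.0391 + 0.5·0.1533²)·5.0068] / (0.1533·√5.0068)
   = [0.158065 + 0.254598] / 0.343022 = 1.203022
d₂ = d₁ − σ√T = 1.203022 − 0.343022 = 0.860000
N(d₁) = 0.885516,  N(d₂) = 0.805105,  e^(−rT) = 0.822205
E₀ = V₀·N(d₁) − D·e^(−rT)·N(d₂)
   = 228.6869·0.885516 − 195.2515·0.822205·0.805105 = 73.256963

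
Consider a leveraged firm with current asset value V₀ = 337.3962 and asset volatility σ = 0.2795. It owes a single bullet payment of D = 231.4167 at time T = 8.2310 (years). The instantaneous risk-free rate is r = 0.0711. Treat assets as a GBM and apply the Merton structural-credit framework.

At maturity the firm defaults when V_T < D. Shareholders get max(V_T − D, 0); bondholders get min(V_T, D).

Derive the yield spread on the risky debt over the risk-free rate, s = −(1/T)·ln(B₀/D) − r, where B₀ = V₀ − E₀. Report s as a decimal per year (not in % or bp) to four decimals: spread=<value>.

spread=0.0087

d₁ = [ln(V₀/D) + (r + σ²/2)T] / (σ√T)
   = [ln(337.3962/231.4167) + (0.0711 + 0.5·0.2795²)·8.2310] / (0.2795·√8.2310)
   = [0.377038 + 0.906728] / 0.801878 = 1.600950
d₂ = d₁ − σ√T = 1.600950 − 0.801878 = 0.799072
N(d₁) = 0.945306,  N(d₂) = 0.787876,  e^(−rT) = 0.556981
E₀ = V₀·N(d₁) − D·e^(−rT)·N(d₂)
   = 337.3962·0.945306 − 231.4167·0.556981·0.787876 = 217.389634
B₀ = V₀ − E₀ = 337.3962 − 217.389634 = 120.006566
spread = −(1/T)·ln(B₀/D) − r = −(1/8.2310)·ln(120.006566/231.4167) − 0.0711 = 0.00868053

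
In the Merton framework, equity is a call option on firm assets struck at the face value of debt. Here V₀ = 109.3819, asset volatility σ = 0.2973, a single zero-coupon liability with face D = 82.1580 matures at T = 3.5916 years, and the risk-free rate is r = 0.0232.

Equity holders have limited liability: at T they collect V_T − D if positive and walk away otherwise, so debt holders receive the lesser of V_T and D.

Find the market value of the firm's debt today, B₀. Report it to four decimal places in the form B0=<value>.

d₁ = [ln(V₀/D) + (r + σ²/2)T] / (σ√T)
   = [ln(109.3819/82.1580) + (0.0232 + 0.5·0.2973²)·3.5916] / (0.2973·√3.5916)
   = [0.286201 + 0.242051] / 0.563429 = 0.937567
d₂ = d₁ − σ√T = 0.937567 − 0.563429 = 0.374139
N(d₁) = 0.825767,  N(d₂) = 0.645849,  e^(−rT) = 0.920052
E₀ = V₀·N(d₁) − D·e^(−rT)·N(d₂)
   = 109.3819·0.825767 − 82.1580·0.920052·0.645849 = 41.504399
B₀ = V₀ − E₀ = 109.3819 − 41.504399 = 67.877501

B0=67.8775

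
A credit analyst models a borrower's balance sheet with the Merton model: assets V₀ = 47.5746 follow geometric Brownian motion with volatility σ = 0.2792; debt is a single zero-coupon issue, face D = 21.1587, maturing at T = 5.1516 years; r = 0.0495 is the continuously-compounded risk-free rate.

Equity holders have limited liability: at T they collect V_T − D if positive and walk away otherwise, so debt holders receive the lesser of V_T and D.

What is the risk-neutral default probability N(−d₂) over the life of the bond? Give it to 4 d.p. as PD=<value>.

PD=0.0863

d₁ = [ln(V₀/D) + (r + σ²/2)T] / (σ√T)
   = [ln(47.5746/21.1587) + (0.0495 + 0.5·0.2792²)·5.1516] / (0.2792·√5.1516)
   = [0.810248 + 0.455795] / 0.633704 = 1.997845
d₂ = d₁ − σ√T = 1.997845 − 0.633704 = 1.364141
risk-neutral PD = N(−d₂) = N(-1.364141) = 0.086262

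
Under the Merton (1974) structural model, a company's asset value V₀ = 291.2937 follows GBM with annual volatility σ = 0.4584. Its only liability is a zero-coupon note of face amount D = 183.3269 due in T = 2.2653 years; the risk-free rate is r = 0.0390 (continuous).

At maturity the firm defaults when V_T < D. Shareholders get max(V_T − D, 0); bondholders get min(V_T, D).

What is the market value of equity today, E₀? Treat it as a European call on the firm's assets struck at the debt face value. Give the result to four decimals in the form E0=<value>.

E0=141.1994

d₁ = [ln(V₀/D) + (r + σ²/2)T] / (σ√T)
   = [ln(291.2937/183.3269) + (0.0390 + 0.5·0.4584²)·2.2653] / (0.4584·√2.2653)
   = [0.463061 + 0.326351] / 0.689934 = 1.144185
d₂ = d₁ − σ√T = 1.144185 − 0.689934 = 0.454251
N(d₁) = 0.873727,  N(d₂) = 0.675176,  e^(−rT) = 0.915443
E₀ = V₀·N(d₁) − D·e^(−rT)·N(d₂)
   = 291.2937·0.873727 − 183.3269·0.915443·0.675176 = 141.199357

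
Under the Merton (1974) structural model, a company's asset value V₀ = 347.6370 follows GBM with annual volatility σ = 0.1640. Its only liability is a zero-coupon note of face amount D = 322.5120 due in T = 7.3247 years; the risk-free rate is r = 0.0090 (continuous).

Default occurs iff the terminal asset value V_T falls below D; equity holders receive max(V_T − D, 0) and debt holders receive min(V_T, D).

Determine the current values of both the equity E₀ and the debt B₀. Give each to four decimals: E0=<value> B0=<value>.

d₁ = [ln(V₀/D) + (r + σ²/2)T] / (σ√T)
   = [ln(347.6370/322.5120) + (0.0090 + 0.5·0.1640²)·7.3247] / (0.1640·√7.3247)
   = [0.075018 + 0.164425] / 0.443853 = 0.539466
d₂ = d₁ − σ√T = 0.539466 − 0.443853 = 0.095613
N(d₁) = 0.705217,  N(d₂) = 0.538086,  e^(−rT) = 0.936204
E₀ = V₀·N(d₁) − D·e^(−rT)·N(d₂)
   = 347.6370·0.705217 − 322.5120·0.936204·0.538086 = 82.691561
B₀ = V₀ − E₀ = 347.6370 − 82.691561 = 264.945439

E0=82.6916 B0=264.9454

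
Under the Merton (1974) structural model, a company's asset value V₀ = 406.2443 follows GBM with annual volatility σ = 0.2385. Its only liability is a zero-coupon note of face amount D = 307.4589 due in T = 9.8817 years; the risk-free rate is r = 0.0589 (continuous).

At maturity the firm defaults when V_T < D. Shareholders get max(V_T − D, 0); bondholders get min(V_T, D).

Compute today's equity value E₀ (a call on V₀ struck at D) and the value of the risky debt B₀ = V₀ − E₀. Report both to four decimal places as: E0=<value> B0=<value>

E0=246.2378 B0=160.0065

d₁ = [ln(V₀/D) + (r + σ²/2)T] / (σ√T)
   = [ln(406.2443/307.4589) + (0.0589 + 0.5·0.2385²)·9.8817] / (0.2385·√9.8817)
   = [0.278613 + 0.863079] / 0.749729 = 1.522807
d₂ = d₁ − σ√T = 1.522807 − 0.749729 = 0.773078
N(d₁) = 0.936096,  N(d₂) = 0.780262,  e^(−rT) = 0.558762
E₀ = V₀·N(d₁) − D·e^(−rT)·N(d₂)
   = 406.2443·0.936096 − 307.4589·0.558762·0.780262 = 246.237778
B₀ = V₀ − E₀ = 406.2443 − 246.237778 = 160.006522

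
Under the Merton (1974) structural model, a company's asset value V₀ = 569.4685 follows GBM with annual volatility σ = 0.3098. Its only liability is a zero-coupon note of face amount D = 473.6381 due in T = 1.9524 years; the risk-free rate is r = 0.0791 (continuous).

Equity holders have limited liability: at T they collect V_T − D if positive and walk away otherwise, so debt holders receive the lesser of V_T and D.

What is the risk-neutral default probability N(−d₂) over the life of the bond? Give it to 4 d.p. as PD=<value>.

PD=0.2857

d₁ = [ln(V₀/D) + (r + σ²/2)T] / (σ√T)
   = [ln(569.4685/473.6381) + (0.0791 + 0.5·0.3098²)·1.9524] / (0.3098·√1.9524)
   = [0.184260 + 0.248127] / 0.432878 = 0.998864
d₂ = d₁ − σ√T = 0.998864 − 0.432878 = 0.565986
risk-neutral PD = N(−d₂) = N(-0.565986) = 0.285702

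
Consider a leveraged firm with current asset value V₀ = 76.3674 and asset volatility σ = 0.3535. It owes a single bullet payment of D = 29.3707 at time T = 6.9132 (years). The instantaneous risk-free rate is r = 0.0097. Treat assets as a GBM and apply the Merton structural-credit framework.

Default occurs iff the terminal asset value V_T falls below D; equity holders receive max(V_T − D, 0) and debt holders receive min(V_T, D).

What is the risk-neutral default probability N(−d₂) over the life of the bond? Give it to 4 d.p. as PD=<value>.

PD=0.2626

d₁ = [ln(V₀/D) + (r + σ²/2)T] / (σ√T)
   = [ln(76.3674/29.3707) + (0.0097 + 0.5·0.3535²)·6.9132] / (0.3535·√6.9132)
   = [0.955558 + 0.499003] / 0.929456 = 1.564959
d₂ = d₁ − σ√T = 1.564959 − 0.929456 = 0.635503
risk-neutral PD = N(−d₂) = N(-0.635503) = 0.262550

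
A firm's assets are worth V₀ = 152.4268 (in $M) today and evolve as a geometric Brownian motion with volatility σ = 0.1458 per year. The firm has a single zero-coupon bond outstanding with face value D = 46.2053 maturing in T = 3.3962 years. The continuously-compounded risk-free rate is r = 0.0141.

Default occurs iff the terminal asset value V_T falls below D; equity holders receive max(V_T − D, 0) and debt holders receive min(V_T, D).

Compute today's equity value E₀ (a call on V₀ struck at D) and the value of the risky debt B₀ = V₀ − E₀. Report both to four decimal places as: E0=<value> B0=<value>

d₁ = [ln(V₀/D) + (r + σ²/2)T] / (σ√T)
   = [ln(152.4268/46.2053) + (0.0141 + 0.5·0.1458²)·3.3962] / (0.1458·√3.3962)
   = [1.193590 + 0.083984] / 0.268692 = 4.754796
d₂ = d₁ − σ√T = 4.754796 − 0.268692 = 4.486105
N(d₁) = 0.999999,  N(d₂) = 0.999996,  e^(−rT) = 0.953242
E₀ = V₀·N(d₁) − D·e^(−rT)·N(d₂)
   = 152.4268·0.999999 − 46.2053·0.953242·0.999996 = 108.381973
B₀ = V₀ − E₀ = 152.4268 − 108.381973 = 44.044827

E0=108.3820 B0=44.0448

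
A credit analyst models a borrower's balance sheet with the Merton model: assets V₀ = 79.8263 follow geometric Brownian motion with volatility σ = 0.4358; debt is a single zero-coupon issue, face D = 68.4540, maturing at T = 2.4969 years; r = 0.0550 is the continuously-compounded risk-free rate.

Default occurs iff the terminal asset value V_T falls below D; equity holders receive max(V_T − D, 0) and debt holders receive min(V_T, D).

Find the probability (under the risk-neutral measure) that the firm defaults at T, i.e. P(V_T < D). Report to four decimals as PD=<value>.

d₁ = [ln(V₀/D) + (r + σ²/2)T] / (σ√T)
   = [ln(79.8263/68.4540) + (0.0550 + 0.5·0.4358²)·2.4969] / (0.4358·√2.4969)
   = [0.153691 + 0.374437] / 0.688633 = 0.766923
d₂ = d₁ − σ√T = 0.766923 − 0.688633 = 0.078290
risk-neutral PD = N(−d₂) = N(-0.078290) = 0.468799

PD=0.4688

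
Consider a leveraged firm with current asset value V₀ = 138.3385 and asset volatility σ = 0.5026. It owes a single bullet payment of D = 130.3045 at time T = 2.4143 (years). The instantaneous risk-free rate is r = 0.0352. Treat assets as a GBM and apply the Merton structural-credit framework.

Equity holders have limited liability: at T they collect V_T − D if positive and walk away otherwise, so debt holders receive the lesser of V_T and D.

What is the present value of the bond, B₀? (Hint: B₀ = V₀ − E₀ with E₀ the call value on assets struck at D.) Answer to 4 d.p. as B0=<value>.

B0=89.1806

d₁ = [ln(V₀/D) + (r + σ²/2)T] / (σ√T)
   = [ln(138.3385/130.3045) + (0.0352 + 0.5·0.5026²)·2.4143] / (0.5026·√2.4143)
   = [0.059830 + 0.389918] / 0.780941 = 0.575904
d₂ = d₁ − σ√T = 0.575904 − 0.780941 = -0.205036
N(d₁) = 0.717660,  N(d₂) = 0.418772,  e^(−rT) = 0.918528
E₀ = V₀·N(d₁) − D·e^(−rT)·N(d₂)
   = 138.3385·0.717660 − 130.3045·0.918528·0.418772 = 49.157941
B₀ = V₀ − E₀ = 138.3385 − 49.157941 = 89.180559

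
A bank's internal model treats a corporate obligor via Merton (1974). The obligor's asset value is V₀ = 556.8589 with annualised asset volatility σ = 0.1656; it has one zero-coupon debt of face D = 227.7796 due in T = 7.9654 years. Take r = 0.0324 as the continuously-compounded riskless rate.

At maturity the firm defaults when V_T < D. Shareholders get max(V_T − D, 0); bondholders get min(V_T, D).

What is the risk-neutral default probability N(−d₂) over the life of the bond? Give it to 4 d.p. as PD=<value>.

PD=0.0128

d₁ = [ln(V₀/D) + (r + σ²/2)T] / (σ√T)
   = [ln(556.8589/227.7796) + (0.0324 + 0.5·0.1656²)·7.9654] / (0.1656·√7.9654)
   = [0.893933 + 0.367298] / 0.467374 = 2.698551
d₂ = d₁ − σ√T = 2.698551 − 0.467374 = 2.231177
risk-neutral PD = N(−d₂) = N(-2.231177) = 0.012835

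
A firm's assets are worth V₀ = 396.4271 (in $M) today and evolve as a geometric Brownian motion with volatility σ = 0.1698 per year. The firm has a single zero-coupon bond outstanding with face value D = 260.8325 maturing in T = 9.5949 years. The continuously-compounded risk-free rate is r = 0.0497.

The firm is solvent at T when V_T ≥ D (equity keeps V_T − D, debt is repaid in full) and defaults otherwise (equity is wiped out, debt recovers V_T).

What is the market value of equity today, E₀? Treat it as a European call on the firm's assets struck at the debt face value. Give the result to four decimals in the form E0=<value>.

d₁ = [ln(V₀/D) + (r + σ²/2)T] / (σ√T)
   = [ln(396.4271/260.8325) + (0.0497 + 0.5·0.1698²)·9.5949] / (0.1698·√9.5949)
   = [0.418614 + 0.615187] / 0.525966 = 1.965526
d₂ = d₁ − σ√T = 1.965526 − 0.525966 = 1.439560
N(d₁) = 0.975323,  N(d₂) = 0.925004,  e^(−rT) = 0.620725
E₀ = V₀·N(d₁) − D·e^(−rT)·N(d₂)
   = 396.4271·0.975323 − 260.8325·0.620725·0.925004 = 236.881493

E0=236.8815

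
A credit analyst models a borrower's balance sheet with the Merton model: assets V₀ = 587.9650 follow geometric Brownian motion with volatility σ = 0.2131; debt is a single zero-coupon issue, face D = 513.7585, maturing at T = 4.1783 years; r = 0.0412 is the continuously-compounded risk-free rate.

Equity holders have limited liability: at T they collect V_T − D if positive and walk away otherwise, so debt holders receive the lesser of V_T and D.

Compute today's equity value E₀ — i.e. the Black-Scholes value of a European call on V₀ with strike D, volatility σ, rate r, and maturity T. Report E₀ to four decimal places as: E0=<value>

E0=186.1640

d₁ = [ln(V₀/D) + (r + σ²/2)T] / (σ√T)
   = [ln(587.9650/513.7585) + (0.0412 + 0.5·0.2131²)·4.1783] / (0.2131·√4.1783)
   = [0.134914 + 0.267018] / 0.435595 = 0.922718
d₂ = d₁ − σ√T = 0.922718 − 0.435595 = 0.487123
N(d₁) = 0.821923,  N(d₂) = 0.686914,  e^(−rT) = 0.841856
E₀ = V₀·N(d₁) − D·e^(−rT)·N(d₂)
   = 587.9650·0.821923 − 513.7585·0.841856·0.686914 = 186.164041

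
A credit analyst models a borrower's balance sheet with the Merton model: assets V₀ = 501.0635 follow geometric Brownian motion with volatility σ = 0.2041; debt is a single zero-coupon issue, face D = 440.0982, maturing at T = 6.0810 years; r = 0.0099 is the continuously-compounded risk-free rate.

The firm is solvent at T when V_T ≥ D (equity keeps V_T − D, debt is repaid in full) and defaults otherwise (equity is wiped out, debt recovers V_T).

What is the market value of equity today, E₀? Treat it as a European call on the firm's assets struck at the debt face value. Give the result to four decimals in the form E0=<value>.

d₁ = [ln(V₀/D) + (r + σ²/2)T] / (σ√T)
   = [ln(501.0635/440.0982) + (0.0099 + 0.5·0.2041²)·6.0810] / (0.2041·√6.0810)
   = [0.129735 + 0.186859] / 0.503304 = 0.629032
d₂ = d₁ − σ√T = 0.629032 − 0.503304 = 0.125728
N(d₁) = 0.735336,  N(d₂) = 0.550026,  e^(−rT) = 0.941574
E₀ = V₀·N(d₁) − D·e^(−rT)·N(d₂)
   = 501.0635·0.735336 − 440.0982·0.941574·0.550026 = 140.527233

E0=140.5272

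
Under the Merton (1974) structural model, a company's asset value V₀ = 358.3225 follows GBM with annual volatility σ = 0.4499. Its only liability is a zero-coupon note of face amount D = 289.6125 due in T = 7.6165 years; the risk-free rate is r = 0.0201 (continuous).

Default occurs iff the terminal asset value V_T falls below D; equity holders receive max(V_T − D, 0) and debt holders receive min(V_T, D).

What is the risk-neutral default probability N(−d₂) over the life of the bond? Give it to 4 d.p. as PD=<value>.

PD=0.6278

d₁ = [ln(V₀/D) + (r + σ²/2)T] / (σ√T)
   = [ln(358.3225/289.6125) + (0.0201 + 0.5·0.4499²)·7.6165] / (0.4499·√7.6165)
   = [0.212890 + 0.923920] / 1.241634 = 0.915575
d₂ = d₁ − σ√T = 0.915575 − 1.241634 = -0.326060
risk-neutral PD = N(−d₂) = N(0.326060) = 0.627810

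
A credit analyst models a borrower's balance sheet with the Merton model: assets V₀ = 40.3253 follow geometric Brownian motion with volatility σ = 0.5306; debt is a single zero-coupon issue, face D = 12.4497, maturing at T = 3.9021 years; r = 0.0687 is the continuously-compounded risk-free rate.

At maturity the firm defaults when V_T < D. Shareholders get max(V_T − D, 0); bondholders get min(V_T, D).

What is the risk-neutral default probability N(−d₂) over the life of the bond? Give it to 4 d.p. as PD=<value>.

PD=0.1968

d₁ = [ln(V₀/D) + (r + σ²/2)T] / (σ√T)
   = [ln(40.3253/12.4497) + (0.0687 + 0.5·0.5306²)·3.9021] / (0.5306·√3.9021)
   = [1.175283 + 0.817366] / 1.048133 = 1.901141
d₂ = d₁ − σ√T = 1.901141 − 1.048133 = 0.853007
risk-neutral PD = N(−d₂) = N(-0.853007) = 0.196828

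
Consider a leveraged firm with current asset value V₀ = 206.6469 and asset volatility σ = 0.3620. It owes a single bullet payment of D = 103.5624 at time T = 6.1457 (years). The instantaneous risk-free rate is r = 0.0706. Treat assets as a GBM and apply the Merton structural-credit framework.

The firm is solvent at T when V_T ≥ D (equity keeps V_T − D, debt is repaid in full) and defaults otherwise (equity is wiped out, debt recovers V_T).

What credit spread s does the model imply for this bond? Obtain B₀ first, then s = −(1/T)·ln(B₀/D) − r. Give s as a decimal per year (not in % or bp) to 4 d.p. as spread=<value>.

d₁ = [ln(V₀/D) + (r + σ²/2)T] / (σ√T)
   = [ln(206.6469/103.5624) + (0.0706 + 0.5·0.3620²)·6.1457] / (0.3620·√6.1457)
   = [0.690837 + 0.836565] / 0.897417 = 1.701998
d₂ = d₁ − σ√T = 1.701998 − 0.897417 = 0.804582
N(d₁) = 0.955622,  N(d₂) = 0.789469,  e^(−rT) = 0.647986
E₀ = V₀·N(d₁) − D·e^(−rT)·N(d₂)
   = 206.6469·0.955622 − 103.5624·0.647986·0.789469 = 144.497460
B₀ = V₀ − E₀ = 206.6469 − 144.497460 = 62.149440
spread = −(1/T)·ln(B₀/D) − r = −(1/6.1457)·ln(62.149440/103.5624) − 0.0706 = 0.01248777

spread=0.0125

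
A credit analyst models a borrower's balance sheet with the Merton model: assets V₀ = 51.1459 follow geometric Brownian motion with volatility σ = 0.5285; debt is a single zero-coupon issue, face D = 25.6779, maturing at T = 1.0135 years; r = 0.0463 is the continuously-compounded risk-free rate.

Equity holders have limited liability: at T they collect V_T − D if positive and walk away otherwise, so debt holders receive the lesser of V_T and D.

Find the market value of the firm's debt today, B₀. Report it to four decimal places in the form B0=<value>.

d₁ = [ln(V₀/D) + (r + σ²/2)T] / (σ√T)
   = [ln(51.1459/25.6779) + (0.0463 + 0.5·0.5285²)·1.0135] / (0.5285·√1.0135)
   = [0.689052 + 0.188467] / 0.532055 = 1.649298
d₂ = d₁ − σ√T = 1.649298 − 0.532055 = 1.117243
N(d₁) = 0.950457,  N(d₂) = 0.868055,  e^(−rT) = 0.954159
E₀ = V₀·N(d₁) − D·e^(−rT)·N(d₂)
   = 51.1459·0.950457 − 25.6779·0.954159·0.868055 = 27.343932
B₀ = V₀ − E₀ = 51.1459 − 27.343932 = 23.801968

B0=23.8020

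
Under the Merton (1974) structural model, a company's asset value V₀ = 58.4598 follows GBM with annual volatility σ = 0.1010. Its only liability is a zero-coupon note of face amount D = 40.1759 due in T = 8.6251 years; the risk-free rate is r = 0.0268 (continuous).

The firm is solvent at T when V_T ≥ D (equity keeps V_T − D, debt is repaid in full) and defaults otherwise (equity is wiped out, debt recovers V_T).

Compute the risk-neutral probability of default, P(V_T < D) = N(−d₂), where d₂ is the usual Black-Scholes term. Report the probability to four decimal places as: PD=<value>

PD=0.0290

d₁ = [ln(V₀/D) + (r + σ²/2)T] / (σ√T)
   = [ln(58.4598/40.1759) + (0.0268 + 0.5·0.1010²)·8.6251] / (0.1010·√8.6251)
   = [0.375072 + 0.275145] / 0.296622 = 2.192072
d₂ = d₁ − σ√T = 2.192072 − 0.296622 = 1.895450
risk-neutral PD = N(−d₂) = N(-1.895450) = 0.029016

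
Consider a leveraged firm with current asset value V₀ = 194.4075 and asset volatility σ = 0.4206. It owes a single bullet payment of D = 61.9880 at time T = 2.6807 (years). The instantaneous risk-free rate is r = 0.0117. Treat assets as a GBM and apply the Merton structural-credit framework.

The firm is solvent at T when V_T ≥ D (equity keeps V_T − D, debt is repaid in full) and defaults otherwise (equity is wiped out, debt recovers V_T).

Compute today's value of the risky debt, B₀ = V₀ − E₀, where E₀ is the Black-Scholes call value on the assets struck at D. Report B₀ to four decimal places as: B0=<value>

d₁ = [ln(V₀/D) + (r + σ²/2)T] / (σ√T)
   = [ln(194.4075/61.9880) + (0.0117 + 0.5·0.4206²)·2.6807] / (0.4206·√2.6807)
   = [1.143016 + 0.268478] / 0.688642 = 2.049678
d₂ = d₁ − σ√T = 2.049678 − 0.688642 = 1.361036
N(d₁) = 0.979802,  N(d₂) = 0.913249,  e^(−rT) = 0.969123
E₀ = V₀·N(d₁) − D·e^(−rT)·N(d₂)
   = 194.4075·0.979802 − 61.9880·0.969123·0.913249 = 135.618385
B₀ = V₀ − E₀ = 194.4075 − 135.618385 = 58.789115

B0=58.7891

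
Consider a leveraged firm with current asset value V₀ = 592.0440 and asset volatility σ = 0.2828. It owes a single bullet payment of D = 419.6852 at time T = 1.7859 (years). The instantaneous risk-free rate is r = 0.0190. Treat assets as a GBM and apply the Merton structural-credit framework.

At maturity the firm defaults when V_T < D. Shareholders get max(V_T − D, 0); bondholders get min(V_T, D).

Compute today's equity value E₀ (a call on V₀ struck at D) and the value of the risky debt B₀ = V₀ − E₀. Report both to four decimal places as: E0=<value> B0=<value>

E0=201.6120 B0=390.4320

d₁ = [ln(V₀/D) + (r + σ²/2)T] / (σ√T)
   = [ln(592.0440/419.6852) + (0.0190 + 0.5·0.2828²)·1.7859] / (0.2828·√1.7859)
   = [0.344076 + 0.105347] / 0.377927 = 1.189178
d₂ = d₁ − σ√T = 1.189178 − 0.377927 = 0.811251
N(d₁) = 0.882815,  N(d₂) = 0.791389,  e^(−rT) = 0.966637
E₀ = V₀·N(d₁) − D·e^(−rT)·N(d₂)
   = 592.0440·0.882815 − 419.6852·0.966637·0.791389 = 201.612045
B₀ = V₀ − E₀ = 592.0440 − 201.612045 = 390.431955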